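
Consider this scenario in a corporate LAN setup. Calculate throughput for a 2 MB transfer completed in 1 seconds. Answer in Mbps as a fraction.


Given: file = 2 MB, time = 1 s
File in Mb = 2 * 8 = 16 Mb
Throughput = 16 / 1 Mbps
Throughput = 16 Mbps

16


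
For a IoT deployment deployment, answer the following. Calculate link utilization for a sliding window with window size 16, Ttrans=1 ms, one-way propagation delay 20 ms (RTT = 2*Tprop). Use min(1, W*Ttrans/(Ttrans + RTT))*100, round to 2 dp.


Given: W = 16, Ttrans = 1 ms, RTT = 40 ms (= 2 * Tprop, Tprop = 20 ms)
Cycle time = Ttrans + RTT = 1 + 40 = 41 ms (first packet sent until its ACK returns)
W * Ttrans = 16 * 1 = 16 ms of sending per cycle
W * Ttrans / (Ttrans + RTT) = 16 / 41 = 0.390244
U = min(1, 0.390244) = 0.390244
U% = 39.02%

39.02


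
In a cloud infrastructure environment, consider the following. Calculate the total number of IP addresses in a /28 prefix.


Given: CIDR prefix /28
Host bits = 32 - 28 = 4
Total addresses = 2^4 = 16

16


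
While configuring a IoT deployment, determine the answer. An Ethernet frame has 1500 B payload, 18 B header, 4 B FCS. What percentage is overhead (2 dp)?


Given: payload = 1500 B, header = 18 B, trailer = 4 B
Overhead bytes = header + trailer = 18 + 4 = 22
Total frame = payload + overhead = 1500 + 22 = 1522
Overhead % = 22 / 1522 * 100 = 1.4455% -> 1.45% (2 dp)

1.45


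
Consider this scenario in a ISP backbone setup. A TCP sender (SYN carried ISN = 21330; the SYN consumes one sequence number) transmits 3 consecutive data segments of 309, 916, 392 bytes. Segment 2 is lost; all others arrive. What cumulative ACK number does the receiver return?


SYN uses sequence number 21330; first data byte = ISN + 1 = 21331.
Segment 1: SEQ = 21331, len = 309 B, covers [21331, 21639]
Segment 2: SEQ = 21640, len = 916 B, covers [21640, 22555] [LOST]
Segment 3: SEQ = 22556, len = 392 B, covers [22556, 22947]
In-order data received: bytes [21331, 21639] (segments 1..1).
Segment 2 missing -> gap begins at byte 21640; later segments buffered out of order.
Cumulative ACK = next expected in-order byte = 21331 + 309 = 21640

21640


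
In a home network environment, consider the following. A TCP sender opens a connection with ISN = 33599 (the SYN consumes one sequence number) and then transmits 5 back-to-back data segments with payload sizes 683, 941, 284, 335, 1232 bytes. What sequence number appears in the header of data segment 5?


The SYN occupies sequence number ISN = 33599, so the first data byte is ISN + 1 = 33600.
SEQ of data segment i = (ISN + 1) + sum of payload sizes of segments 1..i-1.
Segment 1: SEQ = 33600, payload = 683 bytes
Segment 2: SEQ = 34283, payload = 941 bytes
Segment 3: SEQ = 35224, payload = 284 bytes
Segment 4: SEQ = 35508, payload = 335 bytes
Segment 5: SEQ = 35843, payload = 1232 bytes
SEQ of segment 5 = 33600 + 683 + 941 + 284 + 335 = 35843

35843


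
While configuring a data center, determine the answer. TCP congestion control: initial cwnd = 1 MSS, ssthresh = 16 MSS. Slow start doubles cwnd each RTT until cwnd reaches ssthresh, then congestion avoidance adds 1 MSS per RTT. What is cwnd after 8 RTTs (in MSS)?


RTT 0: cwnd = 1 MSS (initial)
RTT 1: cwnd = 2 MSS (slow start, doubled)
RTT 2: cwnd = 4 MSS (slow start, doubled)
RTT 3: cwnd = 8 MSS (slow start, doubled)
RTT 4: cwnd = 16 MSS (slow start, doubled)
RTT 5: cwnd = 17 MSS (congestion avoidance, +1)
RTT 6: cwnd = 18 MSS (congestion avoidance, +1)
RTT 7: cwnd = 19 MSS (congestion avoidance, +1)
RTT 8: cwnd = 20 MSS (congestion avoidance, +1)

20


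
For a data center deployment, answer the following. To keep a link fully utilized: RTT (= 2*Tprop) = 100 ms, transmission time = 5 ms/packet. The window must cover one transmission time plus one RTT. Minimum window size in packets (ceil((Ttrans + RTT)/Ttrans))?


Given: Ttrans = 5 ms, RTT = 100 ms (= 2 * Tprop, Tprop = 50 ms)
Time until first ACK returns = Ttrans + RTT = 5 + 100 = 105 ms
Need W * Ttrans >= Ttrans + RTT  ->  W >= (Ttrans + RTT) / Ttrans
(Ttrans + RTT) / Ttrans = 105 / 5 = 21
W_min = ceil(21) = 21

21


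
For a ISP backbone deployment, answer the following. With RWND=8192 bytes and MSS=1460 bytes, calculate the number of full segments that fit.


Given: RWND = 8192 bytes, MSS = 1460 bytes
Full segments = floor(RWND / MSS)
Full segments = floor(8192 / 1460)
Full segments = floor(5.611) = 5

5


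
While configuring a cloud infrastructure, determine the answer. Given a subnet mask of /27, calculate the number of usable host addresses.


Given: subnet mask /27
Host bits = 32 - 27 = 5
Total addresses = 2^5 = 32
Usable hosts = 32 - 2 (network + broadcast) = 30

30


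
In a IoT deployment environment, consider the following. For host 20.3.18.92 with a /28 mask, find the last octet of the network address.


Given: IP = 20.3.18.92, prefix = /28
Subnet mask = 255.255.255.240
Last octet of IP: 92
Last octet of mask: 240
Network last octet = 92 AND 240 = 80

80


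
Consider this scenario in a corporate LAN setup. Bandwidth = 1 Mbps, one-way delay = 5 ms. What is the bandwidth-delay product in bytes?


Given: bandwidth = 1 Mbps, delay = 5 ms
BDP in bits = 1 * 10^6 * 5 / 1000
BDP in bits = 5000
BDP in bytes = 5000 / 8 = 625

625


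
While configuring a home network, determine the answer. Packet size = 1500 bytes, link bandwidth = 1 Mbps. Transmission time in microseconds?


Given: packet = 1500 bytes, bandwidth = 1 Mbps
Packet in bits = 1500 * 8 = 12000 bits
Bandwidth = 1 * 10^6 = 1000000 bps
Time = 12000 / 1000000 seconds
Time in us = 12000 * 10^6 / 1000000 = 12000

12000


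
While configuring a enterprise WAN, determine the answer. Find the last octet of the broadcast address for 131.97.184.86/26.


Given: IP = 131.97.184.86, prefix = /26
Host bits = 32 - 26 = 6
Network last octet = 86 AND mask = 64
Host part size = 2^6 - 1 = 63
Broadcast last octet = 64 OR 63 = 127

127


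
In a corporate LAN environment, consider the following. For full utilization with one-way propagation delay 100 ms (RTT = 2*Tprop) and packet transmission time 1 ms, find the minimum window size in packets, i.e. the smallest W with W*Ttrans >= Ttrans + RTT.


Given: Ttrans = 1 ms, RTT = 200 ms (= 2 * Tprop, Tprop = 100 ms)
Time until first ACK returns = Ttrans + RTT = 1 + 200 = 201 ms
Need W * Ttrans >= Ttrans + RTT  ->  W >= (Ttrans + RTT) / Ttrans
(Ttrans + RTT) / Ttrans = 201 / 1 = 201
W_min = ceil(201) = 201

201


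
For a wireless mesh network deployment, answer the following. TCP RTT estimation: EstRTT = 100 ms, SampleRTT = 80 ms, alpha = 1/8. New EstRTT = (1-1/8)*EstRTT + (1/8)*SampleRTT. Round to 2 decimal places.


Given: EstRTT = 100 ms, SampleRTT = 80 ms, alpha = 1/8
New EstRTT = (1 - alpha) * EstRTT + alpha * SampleRTT
(7/8) * 100 = 87.5
(1/8) * 80 = 10
New EstRTT = 87.5 + 10 = 97.5 ms -> 97.50 ms (2 dp)

97.50


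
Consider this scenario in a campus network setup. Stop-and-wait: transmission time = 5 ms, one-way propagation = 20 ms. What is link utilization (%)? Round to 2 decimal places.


Given: Ttrans = 5 ms, Tprop = 20 ms
RTT = 2 * Tprop = 2 * 20 = 40 ms
U = Ttrans / (Ttrans + RTT)
U = 5 / (5 + 40)
U = 5 / 45 = 0.111111
U% = 11.11%

11.11


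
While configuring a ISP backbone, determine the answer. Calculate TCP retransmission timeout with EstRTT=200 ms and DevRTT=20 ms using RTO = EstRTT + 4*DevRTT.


Given: EstRTT = 200 ms, DevRTT = 20 ms
Timeout = EstRTT + 4 * DevRTT
4 * DevRTT = 4 * 20 = 80
Timeout = 200 + 80 = 280 ms

280


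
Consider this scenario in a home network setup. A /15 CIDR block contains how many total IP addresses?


Given: CIDR prefix /15
Host bits = 32 - 15 = 17
Total addresses = 2^17 = 131072

131072


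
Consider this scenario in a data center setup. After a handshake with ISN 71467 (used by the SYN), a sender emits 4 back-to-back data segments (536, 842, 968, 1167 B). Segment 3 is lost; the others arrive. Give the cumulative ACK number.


SYN uses sequence number 71467; first data byte = ISN + 1 = 71468.
Segment 1: SEQ = 71468, len = 536 B, covers [71468, 72003]
Segment 2: SEQ = 72004, len = 842 B, covers [72004, 72845]
Segment 3: SEQ = 72846, len = 968 B, covers [72846, 73813] [LOST]
Segment 4: SEQ = 73814, len = 1167 B, covers [73814, 74980]
In-order data received: bytes [71468, 72845] (segments 1..2).
Segment 3 missing -> gap begins at byte 72846; later segments buffered out of order.
Cumulative ACK = next expected in-order byte = 71468 + 536 + 842 = 72846

72846


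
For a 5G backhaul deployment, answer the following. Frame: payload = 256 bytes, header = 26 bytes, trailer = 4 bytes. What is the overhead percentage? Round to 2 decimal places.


Given: payload = 256 B, header = 26 B, trailer = 4 B
Overhead bytes = header + trailer = 26 + 4 = 30
Total frame = payload + overhead = 256 + 30 = 286
Overhead % = 30 / 286 * 100 = 10.4895% -> 10.49% (2 dp)

10.49


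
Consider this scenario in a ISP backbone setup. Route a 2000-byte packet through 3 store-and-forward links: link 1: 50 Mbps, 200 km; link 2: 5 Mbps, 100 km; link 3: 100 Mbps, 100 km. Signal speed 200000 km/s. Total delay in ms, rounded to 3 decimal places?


Packet = 2000 bytes = 16000 bits. Store-and-forward: sum (t_trans + t_prop) per link.
Link 1: t_trans = 16000/(50*10^6) s = 0.3200 ms; t_prop = 200/200000 s = 1.0000 ms; subtotal = 1.3200 ms
Link 2: t_trans = 16000/(5*10^6) s = 3.2000 ms; t_prop = 100/200000 s = 0.5000 ms; subtotal = 3.7000 ms
Link 3: t_trans = 16000/(100*10^6) s = 0.1600 ms; t_prop = 100/200000 s = 0.5000 ms; subtotal = 0.6600 ms
End-to-end = 1.3200 + 3.7000 + 0.6600 = 5.6800 ms -> 5.680 ms (3 dp)

5.680


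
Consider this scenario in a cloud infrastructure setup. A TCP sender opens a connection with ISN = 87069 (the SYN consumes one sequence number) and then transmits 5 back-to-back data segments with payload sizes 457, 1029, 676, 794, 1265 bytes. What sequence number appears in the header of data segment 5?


The SYN occupies sequence number ISN = 87069, so the first data byte is ISN + 1 = 87070.
SEQ of data segment i = (ISN + 1) + sum of payload sizes of segments 1..i-1.
Segment 1: SEQ = 87070, payload = 457 bytes
Segment 2: SEQ = 87527, payload = 1029 bytes
Segment 3: SEQ = 88556, payload = 676 bytes
Segment 4: SEQ = 89232, payload = 794 bytes
Segment 5: SEQ = 90026, payload = 1265 bytes
SEQ of segment 5 = 87070 + 457 + 1029 + 676 + 794 = 90026

90026


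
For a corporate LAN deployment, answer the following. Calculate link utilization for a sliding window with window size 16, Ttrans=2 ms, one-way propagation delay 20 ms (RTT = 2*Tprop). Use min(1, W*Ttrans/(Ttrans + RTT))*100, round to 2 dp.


Given: W = 16, Ttrans = 2 ms, RTT = 40 ms (= 2 * Tprop, Tprop = 20 ms)
Cycle time = Ttrans + RTT = 2 + 40 = 42 ms (first packet sent until its ACK returns)
W * Ttrans = 16 * 2 = 32 ms of sending per cycle
W * Ttrans / (Ttrans + RTT) = 32 / 42 = 0.761905
U = min(1, 0.761905) = 0.761905
U% = 76.19%

76.19


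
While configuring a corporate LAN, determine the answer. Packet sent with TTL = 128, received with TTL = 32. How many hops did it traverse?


Given: initial TTL = 128, received TTL = 32
Hops = initial TTL - received TTL
Hops = 128 - 32 = 96

96


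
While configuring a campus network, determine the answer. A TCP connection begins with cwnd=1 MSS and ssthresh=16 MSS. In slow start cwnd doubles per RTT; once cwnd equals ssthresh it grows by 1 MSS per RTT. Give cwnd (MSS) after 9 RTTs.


RTT 0: cwnd = 1 MSS (initial)
RTT 1: cwnd = 2 MSS (slow start, doubled)
RTT 2: cwnd = 4 MSS (slow start, doubled)
RTT 3: cwnd = 8 MSS (slow start, doubled)
RTT 4: cwnd = 16 MSS (slow start, doubled)
RTT 5: cwnd = 17 MSS (congestion avoidance, +1)
RTT 6: cwnd = 18 MSS (congestion avoidance, +1)
RTT 7: cwnd = 19 MSS (congestion avoidance, +1)
RTT 8: cwnd = 20 MSS (congestion avoidance, +1)
RTT 9: cwnd = 21 MSS (congestion avoidance, +1)

21


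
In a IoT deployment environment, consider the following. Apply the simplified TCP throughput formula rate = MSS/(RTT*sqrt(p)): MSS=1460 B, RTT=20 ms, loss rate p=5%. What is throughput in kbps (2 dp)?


Given: MSS = 1460 bytes, RTT = 20 ms, loss = 5%
RTT in seconds = 20 / 1000 = 0.02
Loss rate = 5% = 0.05
sqrt(loss) = sqrt(0.05) = 0.223606797750
Throughput (bytes/s) = 1460 / (0.02 * 0.223606797750) = 326465.9247
Throughput (kbps) = 326465.9247 * 8 / 1000 = 2611.727398 -> 2611.73 kbps (2 dp)

2611.73


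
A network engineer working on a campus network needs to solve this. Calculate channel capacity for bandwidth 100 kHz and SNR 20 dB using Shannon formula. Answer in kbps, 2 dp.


Given: B = 100 kHz, SNR = 20 dB
SNR linear = 10^(20/10) = 100
1 + SNR = 101
log2(101) = 6.6582114828
C = 100 * 1000 * 6.6582114828 = 665821.1483 bps
C = 665.821148 kbps -> 665.82 kbps (2 dp)

665.82


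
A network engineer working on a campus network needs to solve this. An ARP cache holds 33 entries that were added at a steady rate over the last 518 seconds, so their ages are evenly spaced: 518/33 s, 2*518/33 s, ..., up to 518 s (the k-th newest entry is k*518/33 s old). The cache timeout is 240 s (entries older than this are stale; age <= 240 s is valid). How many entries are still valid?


Ages are k * 518/33 s for k = 1..33 (spacing = 15.6970 s).
Entry k is valid iff k * 518/33 <= 240 iff k <= 33 * 240 / 518 = 15.2896
n_valid = floor(15.2896) = 15
(n_stale = 33 - 15 = 18)

15


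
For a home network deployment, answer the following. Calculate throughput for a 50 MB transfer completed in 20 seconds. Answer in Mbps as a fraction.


Given: file = 50 MB, time = 20 s
File in Mb = 50 * 8 = 400 Mb
Throughput = 400 / 20 Mbps
Throughput = 20 Mbps

20


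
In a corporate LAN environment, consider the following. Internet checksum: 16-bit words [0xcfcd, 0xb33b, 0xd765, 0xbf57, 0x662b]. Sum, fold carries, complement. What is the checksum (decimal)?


Given words: [0xcfcd, 0xb33b, 0xd765, 0xbf57, 0x662b]
Step 1: Sum all words
Raw sum = 53197 + 45883 + 55141 + 48983 + 26155 = 229359
Step 2: Fold carry: (32751 + 3) = 32754
One's complement = ~32754 & 0xFFFF = 32781

32781


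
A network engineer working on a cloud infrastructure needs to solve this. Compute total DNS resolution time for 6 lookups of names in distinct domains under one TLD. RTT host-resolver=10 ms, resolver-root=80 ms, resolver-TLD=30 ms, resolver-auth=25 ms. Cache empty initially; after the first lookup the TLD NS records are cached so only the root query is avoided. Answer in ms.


Lookup 1 (cold cache): local + root + TLD + auth = 10 + 80 + 30 + 25 = 145 ms
Lookups 2..6 (TLD NS cached -> skip root; new domain -> still ask TLD and auth): local + TLD + auth = 10 + 30 + 25 = 65 ms each
Remaining 5 lookups: 5 * 65 = 325 ms
Total = 145 + 325 = 470 ms

470


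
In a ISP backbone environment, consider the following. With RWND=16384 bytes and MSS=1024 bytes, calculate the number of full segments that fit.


Given: RWND = 16384 bytes, MSS = 1024 bytes
Full segments = floor(RWND / MSS)
Full segments = floor(16384 / 1024)
Full segments = floor(16.0) = 16

16


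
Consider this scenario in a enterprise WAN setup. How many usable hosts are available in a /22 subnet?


Given: subnet mask /22
Host bits = 32 - 22 = 10
Total addresses = 2^10 = 1024
Usable hosts = 1024 - 2 (network + broadcast) = 1022

1022


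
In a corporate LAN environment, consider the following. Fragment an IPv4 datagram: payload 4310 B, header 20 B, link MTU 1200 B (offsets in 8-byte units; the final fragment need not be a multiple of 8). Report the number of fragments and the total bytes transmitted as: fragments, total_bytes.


Max data per non-final fragment = floor((MTU - header)/8)*8 = floor((1200 - 20)/8)*8 = floor(1180/8)*8 = 1176 B
Final fragment needs no 8-byte alignment: it can carry up to MTU - header = 1180 B
Non-final fragments needed = ceil((payload - 1180) / 1176) = ceil(3130/1176) = ceil(2.6616) = 3
Number of fragments = 3 + 1 = 4
Fragment sizes (data): 3 * 1176 B + 782 B (last, 782 <= 1180 OK)
Total bytes sent = payload + n_frags * header = 4310 + 4*20 = 4310 + 80 = 4390 B

4, 4390


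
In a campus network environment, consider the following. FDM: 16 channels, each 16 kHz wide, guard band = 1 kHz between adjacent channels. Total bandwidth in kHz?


Given: 16 channels, 16 kHz each, guard = 1 kHz
Channel bandwidth = 16 * 16 = 256 kHz
Guard bands = 15 gaps * 1 kHz = 15 kHz
Total = 256 + 15 = 271 kHz

271


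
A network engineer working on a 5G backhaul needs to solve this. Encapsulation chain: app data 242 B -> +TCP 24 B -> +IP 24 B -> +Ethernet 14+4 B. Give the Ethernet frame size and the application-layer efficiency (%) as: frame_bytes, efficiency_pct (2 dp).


TCP segment = 242 + 24 = 266 B
IP packet = 266 + 24 = 290 B
Ethernet frame = 290 + 14 + 4 = 308 B
Efficiency = app / frame = 242 / 308 = 0.785714 = 78.5714% -> 78.57% (2 dp)

308, 78.57


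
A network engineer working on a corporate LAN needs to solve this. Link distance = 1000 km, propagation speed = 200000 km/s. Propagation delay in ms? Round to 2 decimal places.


Given: distance = 1000 km, speed = 200000 km/s
Delay = distance / speed = 1000 / 200000 seconds
Delay in ms = 1000 * 1000 / 200000
Delay = 5.0000 ms
Rounded to 2 dp = 5.00 ms

5.00


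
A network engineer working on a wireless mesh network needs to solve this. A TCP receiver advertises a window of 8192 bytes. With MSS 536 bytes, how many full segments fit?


Given: RWND = 8192 bytes, MSS = 536 bytes
Full segments = floor(RWND / MSS)
Full segments = floor(8192 / 536)
Full segments = floor(15.2836) = 15

15


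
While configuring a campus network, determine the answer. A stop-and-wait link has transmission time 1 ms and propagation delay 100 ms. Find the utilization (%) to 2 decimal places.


Given: Ttrans = 1 ms, Tprop = 100 ms
RTT = 2 * Tprop = 2 * 100 = 200 ms
U = Ttrans / (Ttrans + RTT)
U = 1 / (1 + 200)
U = 1 / 201 = 0.004975
U% = 0.50%

0.50


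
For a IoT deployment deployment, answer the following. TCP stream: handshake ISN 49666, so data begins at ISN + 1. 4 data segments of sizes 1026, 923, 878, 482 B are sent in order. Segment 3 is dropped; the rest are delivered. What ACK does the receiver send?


SYN uses sequence number 49666; first data byte = ISN + 1 = 49667.
Segment 1: SEQ = 49667, len = 1026 B, covers [49667, 50692]
Segment 2: SEQ = 50693, len = 923 B, covers [50693, 51615]
Segment 3: SEQ = 51616, len = 878 B, covers [51616, 52493] [LOST]
Segment 4: SEQ = 52494, len = 482 B, covers [52494, 52975]
In-order data received: bytes [49667, 51615] (segments 1..2).
Segment 3 missing -> gap begins at byte 51616; later segments buffered out of order.
Cumulative ACK = next expected in-order byte = 49667 + 1026 + 923 = 51616

51616


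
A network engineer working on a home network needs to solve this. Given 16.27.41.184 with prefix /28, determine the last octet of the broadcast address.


Given: IP = 16.27.41.184, prefix = /28
Host bits = 32 - 28 = 4
Network last octet = 184 AND mask = 176
Host part size = 2^4 - 1 = 15
Broadcast last octet = 176 OR 15 = 191

191


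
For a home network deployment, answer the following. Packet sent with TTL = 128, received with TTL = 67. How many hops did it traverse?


Given: initial TTL = 128, received TTL = 67
Hops = initial TTL - received TTL
Hops = 128 - 67 = 61

61


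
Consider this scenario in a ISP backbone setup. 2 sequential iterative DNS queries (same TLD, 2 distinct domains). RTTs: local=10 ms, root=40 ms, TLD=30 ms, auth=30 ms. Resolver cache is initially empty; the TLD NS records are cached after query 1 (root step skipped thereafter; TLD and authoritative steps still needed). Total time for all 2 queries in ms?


Lookup 1 (cold cache): local + root + TLD + auth = 10 + 40 + 30 + 30 = 110 ms
Lookups 2..2 (TLD NS cached -> skip root; new domain -> still ask TLD and auth): local + TLD + auth = 10 + 30 + 30 = 70 ms each
Remaining 1 lookups: 1 * 70 = 70 ms
Total = 110 + 70 = 180 ms

180


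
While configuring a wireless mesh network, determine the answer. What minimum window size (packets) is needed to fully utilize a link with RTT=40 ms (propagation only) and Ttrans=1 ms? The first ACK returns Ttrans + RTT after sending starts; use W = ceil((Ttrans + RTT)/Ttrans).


Given: Ttrans = 1 ms, RTT = 40 ms (= 2 * Tprop, Tprop = 20 ms)
Time until first ACK returns = Ttrans + RTT = 1 + 40 = 41 ms
Need W * Ttrans >= Ttrans + RTT  ->  W >= (Ttrans + RTT) / Ttrans
(Ttrans + RTT) / Ttrans = 41 / 1 = 41
W_min = ceil(41) = 41

41


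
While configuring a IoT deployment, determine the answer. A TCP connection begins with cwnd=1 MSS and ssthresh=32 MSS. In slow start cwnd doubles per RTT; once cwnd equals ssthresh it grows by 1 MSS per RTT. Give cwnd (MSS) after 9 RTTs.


RTT 0: cwnd = 1 MSS (initial)
RTT 1: cwnd = 2 MSS (slow start, doubled)
RTT 2: cwnd = 4 MSS (slow start, doubled)
RTT 3: cwnd = 8 MSS (slow start, doubled)
RTT 4: cwnd = 16 MSS (slow start, doubled)
RTT 5: cwnd = 32 MSS (slow start, doubled)
RTT 6: cwnd = 33 MSS (congestion avoidance, +1)
RTT 7: cwnd = 34 MSS (congestion avoidance, +1)
RTT 8: cwnd = 35 MSS (congestion avoidance, +1)
RTT 9: cwnd = 36 MSS (congestion avoidance, +1)

36


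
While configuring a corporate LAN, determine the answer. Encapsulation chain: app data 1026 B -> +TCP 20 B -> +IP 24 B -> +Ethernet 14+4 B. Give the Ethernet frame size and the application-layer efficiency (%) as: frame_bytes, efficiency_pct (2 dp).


TCP segment = 1026 + 20 = 1046 B
IP packet = 1046 + 24 = 1070 B
Ethernet frame = 1070 + 14 + 4 = 1088 B
Efficiency = app / frame = 1026 / 1088 = 0.943015 = 94.3015% -> 94.30% (2 dp)

1088, 94.30


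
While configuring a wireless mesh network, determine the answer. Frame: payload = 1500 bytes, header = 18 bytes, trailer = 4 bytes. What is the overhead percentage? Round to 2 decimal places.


Given: payload = 1500 B, header = 18 B, trailer = 4 B
Overhead bytes = header + trailer = 18 + 4 = 22
Total frame = payload + overhead = 1500 + 22 = 1522
Overhead % = 22 / 1522 * 100 = 1.4455% -> 1.45% (2 dp)

1.45


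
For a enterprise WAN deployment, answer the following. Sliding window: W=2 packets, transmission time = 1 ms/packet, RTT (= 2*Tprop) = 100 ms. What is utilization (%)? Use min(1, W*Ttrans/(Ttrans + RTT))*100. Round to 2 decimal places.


Given: W = 2, Ttrans = 1 ms, RTT = 100 ms (= 2 * Tprop, Tprop = 50 ms)
Cycle time = Ttrans + RTT = 1 + 100 = 101 ms (first packet sent until its ACK returns)
W * Ttrans = 2 * 1 = 2 ms of sending per cycle
W * Ttrans / (Ttrans + RTT) = 2 / 101 = 0.019802
U = min(1, 0.019802) = 0.019802
U% = 1.98%

1.98


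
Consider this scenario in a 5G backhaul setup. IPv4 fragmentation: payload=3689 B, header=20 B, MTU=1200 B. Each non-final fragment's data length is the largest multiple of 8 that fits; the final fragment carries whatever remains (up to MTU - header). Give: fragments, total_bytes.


Max data per non-final fragment = floor((MTU - header)/8)*8 = floor((1200 - 20)/8)*8 = floor(1180/8)*8 = 1176 B
Final fragment needs no 8-byte alignment: it can carry up to MTU - header = 1180 B
Non-final fragments needed = ceil((payload - 1180) / 1176) = ceil(2509/1176) = ceil(2.1335) = 3
Number of fragments = 3 + 1 = 4
Fragment sizes (data): 3 * 1176 B + 161 B (last, 161 <= 1180 OK)
Total bytes sent = payload + n_frags * header = 3689 + 4*20 = 3689 + 80 = 3769 B

4, 3769


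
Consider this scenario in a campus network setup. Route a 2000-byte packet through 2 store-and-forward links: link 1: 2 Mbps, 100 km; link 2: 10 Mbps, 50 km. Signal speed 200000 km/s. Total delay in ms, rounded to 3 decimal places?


Packet = 2000 bytes = 16000 bits. Store-and-forward: sum (t_trans + t_prop) per link.
Link 1: t_trans = 16000/(2*10^6) s = 8.0000 ms; t_prop = 100/200000 s = 0.5000 ms; subtotal = 8.5000 ms
Link 2: t_trans = 16000/(10*10^6) s = 1.6000 ms; t_prop = 50/200000 s = 0.2500 ms; subtotal = 1.8500 ms
End-to-end = 8.5000 + 1.8500 = 10.3500 ms -> 10.350 ms (3 dp)

10.350


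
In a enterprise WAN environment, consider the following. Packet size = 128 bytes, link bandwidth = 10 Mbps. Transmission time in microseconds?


Given: packet = 128 bytes, bandwidth = 10 Mbps
Packet in bits = 128 * 8 = 1024 bits
Bandwidth = 10 * 10^6 = 10000000 bps
Time = 1024 / 10000000 seconds
Time in us = 1024 * 10^6 / 10000000 = 102.4

102.4


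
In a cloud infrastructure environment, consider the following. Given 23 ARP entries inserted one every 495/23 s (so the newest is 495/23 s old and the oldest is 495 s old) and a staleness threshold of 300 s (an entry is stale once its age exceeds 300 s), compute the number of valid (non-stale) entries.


Ages are k * 495/23 s for k = 1..23 (spacing = 21.5217 s).
Entry k is valid iff k * 495/23 <= 300 iff k <= 23 * 300 / 495 = 13.9394
n_valid = floor(13.9394) = 13
(n_stale = 23 - 13 = 10)

13


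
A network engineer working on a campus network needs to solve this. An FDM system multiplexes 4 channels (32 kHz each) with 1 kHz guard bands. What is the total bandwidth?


Given: 4 channels, 32 kHz each, guard = 1 kHz
Channel bandwidth = 4 * 32 = 128 kHz
Guard bands = 3 gaps * 1 kHz = 3 kHz
Total = 128 + 3 = 131 kHz

131


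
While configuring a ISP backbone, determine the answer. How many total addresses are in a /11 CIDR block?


Given: CIDR prefix /11
Host bits = 32 - 11 = 21
Total addresses = 2^21 = 2097152

2097152


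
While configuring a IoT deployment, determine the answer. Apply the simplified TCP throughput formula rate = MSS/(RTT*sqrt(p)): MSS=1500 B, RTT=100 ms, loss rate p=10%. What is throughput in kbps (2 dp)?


Given: MSS = 1500 bytes, RTT = 100 ms, loss = 10%
RTT in seconds = 100 / 1000 = 0.1
Loss rate = 10% = 0.1
sqrt(loss) = sqrt(0.1) = 0.316227766017
Throughput (bytes/s) = 1500 / (0.1 * 0.316227766017) = 47434.1649
Throughput (kbps) = 47434.1649 * 8 / 1000 = 379.473319 -> 379.47 kbps (2 dp)

379.47


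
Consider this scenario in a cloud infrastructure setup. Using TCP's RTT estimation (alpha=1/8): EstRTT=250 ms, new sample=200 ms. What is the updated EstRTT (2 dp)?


Given: EstRTT = 250 ms, SampleRTT = 200 ms, alpha = 1/8
New EstRTT = (1 - alpha) * EstRTT + alpha * SampleRTT
(7/8) * 250 = 218.75
(1/8) * 200 = 25
New EstRTT = 218.75 + 25 = 243.75 ms -> 243.75 ms (2 dp)

243.75


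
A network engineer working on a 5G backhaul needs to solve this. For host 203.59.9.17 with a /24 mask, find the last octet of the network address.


Given: IP = 203.59.9.17, prefix = /24
Subnet mask = 255.255.255.0
Last octet of IP: 17
Last octet of mask: 0
Network last octet = 17 AND 0 = 0

0


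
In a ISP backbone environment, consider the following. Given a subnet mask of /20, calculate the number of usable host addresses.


Given: subnet mask /20
Host bits = 32 - 20 = 12
Total addresses = 2^12 = 4096
Usable hosts = 4096 - 2 (network + broadcast) = 4094

4094


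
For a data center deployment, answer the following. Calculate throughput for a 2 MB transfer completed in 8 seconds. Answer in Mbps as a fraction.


Given: file = 2 MB, time = 8 s
File in Mb = 2 * 8 = 16 Mb
Throughput = 16 / 8 Mbps
Throughput = 2 Mbps

2


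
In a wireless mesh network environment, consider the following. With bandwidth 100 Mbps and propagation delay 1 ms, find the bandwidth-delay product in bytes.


Given: bandwidth = 100 Mbps, delay = 1 ms
BDP in bits = 100 * 10^6 * 1 / 1000
BDP in bits = 100000
BDP in bytes = 100000 / 8 = 12500

12500


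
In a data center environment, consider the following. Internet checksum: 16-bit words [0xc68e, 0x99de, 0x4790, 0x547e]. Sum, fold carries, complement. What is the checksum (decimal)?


Given words: [0xc68e, 0x99de, 0x4790, 0x547e]
Step 1: Sum all words
Raw sum = 50830 + 39390 + 18320 + 21630 = 130170
Step 2: Fold carry: (64634 + 1) = 64635
One's complement = ~64635 & 0xFFFF = 900

900


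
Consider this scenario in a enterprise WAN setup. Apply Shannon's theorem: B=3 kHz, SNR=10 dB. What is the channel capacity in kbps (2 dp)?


Given: B = 3 kHz, SNR = 10 dB
SNR linear = 10^(10/10) = 10
1 + SNR = 11
log2(11) = 3.4594316186
C = 3 * 1000 * 3.4594316186 = 10378.2949 bps
C = 10.378295 kbps -> 10.38 kbps (2 dp)

10.38


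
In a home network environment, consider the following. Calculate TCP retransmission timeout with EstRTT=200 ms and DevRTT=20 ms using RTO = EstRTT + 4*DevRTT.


Given: EstRTT = 200 ms, DevRTT = 20 ms
Timeout = EstRTT + 4 * DevRTT
4 * DevRTT = 4 * 20 = 80
Timeout = 200 + 80 = 280 ms

280


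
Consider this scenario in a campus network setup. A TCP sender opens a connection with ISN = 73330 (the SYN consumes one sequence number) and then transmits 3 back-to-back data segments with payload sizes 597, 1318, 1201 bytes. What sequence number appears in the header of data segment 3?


The SYN occupies sequence number ISN = 73330, so the first data byte is ISN + 1 = 73331.
SEQ of data segment i = (ISN + 1) + sum of payload sizes of segments 1..i-1.
Segment 1: SEQ = 73331, payload = 597 bytes
Segment 2: SEQ = 73928, payload = 1318 bytes
Segment 3: SEQ = 75246, payload = 1201 bytes
SEQ of segment 3 = 73331 + 597 + 1318 = 75246

75246


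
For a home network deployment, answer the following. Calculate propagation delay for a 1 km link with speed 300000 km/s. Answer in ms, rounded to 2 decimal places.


Given: distance = 1 km, speed = 300000 km/s
Delay = distance / speed = 1 / 300000 seconds
Delay in ms = 1 * 1000 / 300000
Delay = 0.0033 ms
Rounded to 2 dp = 0.00 ms

0.00


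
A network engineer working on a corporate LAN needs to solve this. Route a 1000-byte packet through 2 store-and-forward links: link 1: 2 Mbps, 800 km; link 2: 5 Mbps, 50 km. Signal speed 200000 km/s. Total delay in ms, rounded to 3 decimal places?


Packet = 1000 bytes = 8000 bits. Store-and-forward: sum (t_trans + t_prop) per link.
Link 1: t_trans = 8000/(2*10^6) s = 4.0000 ms; t_prop = 800/200000 s = 4.0000 ms; subtotal = 8.0000 ms
Link 2: t_trans = 8000/(5*10^6) s = 1.6000 ms; t_prop = 50/200000 s = 0.2500 ms; subtotal = 1.8500 ms
End-to-end = 8.0000 + 1.8500 = 9.8500 ms -> 9.850 ms (3 dp)

9.850


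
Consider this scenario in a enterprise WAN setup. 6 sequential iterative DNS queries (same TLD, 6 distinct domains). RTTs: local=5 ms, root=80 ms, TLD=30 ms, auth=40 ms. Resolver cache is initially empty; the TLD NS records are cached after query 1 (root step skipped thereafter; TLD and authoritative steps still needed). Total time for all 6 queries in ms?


Lookup 1 (cold cache): local + root + TLD + auth = 5 + 80 + 30 + 40 = 155 ms
Lookups 2..6 (TLD NS cached -> skip root; new domain -> still ask TLD and auth): local + TLD + auth = 5 + 30 + 40 = 75 ms each
Remaining 5 lookups: 5 * 75 = 375 ms
Total = 155 + 375 = 530 ms

530


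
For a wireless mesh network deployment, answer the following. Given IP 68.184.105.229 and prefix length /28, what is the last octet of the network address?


Given: IP = 68.184.105.229, prefix = /28
Subnet mask = 255.255.255.240
Last octet of IP: 229
Last octet of mask: 240
Network last octet = 229 AND 240 = 224

224


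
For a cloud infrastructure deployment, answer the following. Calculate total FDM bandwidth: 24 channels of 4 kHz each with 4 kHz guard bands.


Given: 24 channels, 4 kHz each, guard = 4 kHz
Channel bandwidth = 24 * 4 = 96 kHz
Guard bands = 23 gaps * 4 kHz = 92 kHz
Total = 96 + 92 = 188 kHz

188


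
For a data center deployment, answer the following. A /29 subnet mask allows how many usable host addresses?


Given: subnet mask /29
Host bits = 32 - 29 = 3
Total addresses = 2^3 = 8
Usable hosts = 8 - 2 (network + broadcast) = 6

6


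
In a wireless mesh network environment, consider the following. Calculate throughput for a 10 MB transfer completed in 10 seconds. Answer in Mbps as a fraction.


Given: file = 10 MB, time = 10 s
File in Mb = 10 * 8 = 80 Mb
Throughput = 80 / 10 Mbps
Throughput = 8 Mbps

8


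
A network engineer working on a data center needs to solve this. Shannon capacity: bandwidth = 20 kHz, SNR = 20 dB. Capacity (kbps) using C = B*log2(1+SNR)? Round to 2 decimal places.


Given: B = 20 kHz, SNR = 20 dB
SNR linear = 10^(20/10) = 100
1 + SNR = 101
log2(101) = 6.6582114828
C = 20 * 1000 * 6.6582114828 = 133164.2297 bps
C = 133.164230 kbps -> 133.16 kbps (2 dp)

133.16


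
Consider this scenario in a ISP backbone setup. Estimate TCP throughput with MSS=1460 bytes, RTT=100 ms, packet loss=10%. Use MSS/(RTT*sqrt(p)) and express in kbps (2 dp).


Given: MSS = 1460 bytes, RTT = 100 ms, loss = 10%
RTT in seconds = 100 / 1000 = 0.1
Loss rate = 10% = 0.1
sqrt(loss) = sqrt(0.1) = 0.316227766017
Throughput (bytes/s) = 1460 / (0.1 * 0.316227766017) = 46169.2538
Throughput (kbps) = 46169.2538 * 8 / 1000 = 369.354031 -> 369.35 kbps (2 dp)

369.35


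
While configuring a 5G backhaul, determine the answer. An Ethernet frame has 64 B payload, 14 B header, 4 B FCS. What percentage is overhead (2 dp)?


Given: payload = 64 B, header = 14 B, trailer = 4 B
Overhead bytes = header + trailer = 14 + 4 = 18
Total frame = payload + overhead = 64 + 18 = 82
Overhead % = 18 / 82 * 100 = 21.9512% -> 21.95% (2 dp)

21.95


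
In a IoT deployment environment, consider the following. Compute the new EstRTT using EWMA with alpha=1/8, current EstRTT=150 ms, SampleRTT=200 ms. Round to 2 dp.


Given: EstRTT = 150 ms, SampleRTT = 200 ms, alpha = 1/8
New EstRTT = (1 - alpha) * EstRTT + alpha * SampleRTT
(7/8) * 150 = 131.25
(1/8) * 200 = 25
New EstRTT = 131.25 + 25 = 156.25 ms -> 156.25 ms (2 dp)

156.25


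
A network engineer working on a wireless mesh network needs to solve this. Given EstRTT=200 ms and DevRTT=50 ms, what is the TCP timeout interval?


Given: EstRTT = 200 ms, DevRTT = 50 ms
Timeout = EstRTT + 4 * DevRTT
4 * DevRTT = 4 * 50 = 200
Timeout = 200 + 200 = 400 ms

400


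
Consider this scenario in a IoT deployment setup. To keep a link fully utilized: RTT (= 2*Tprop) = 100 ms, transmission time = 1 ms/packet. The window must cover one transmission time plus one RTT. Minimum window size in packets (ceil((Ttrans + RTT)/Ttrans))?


Given: Ttrans = 1 ms, RTT = 100 ms (= 2 * Tprop, Tprop = 50 ms)
Time until first ACK returns = Ttrans + RTT = 1 + 100 = 101 ms
Need W * Ttrans >= Ttrans + RTT  ->  W >= (Ttrans + RTT) / Ttrans
(Ttrans + RTT) / Ttrans = 101 / 1 = 101
W_min = ceil(101) = 101

101


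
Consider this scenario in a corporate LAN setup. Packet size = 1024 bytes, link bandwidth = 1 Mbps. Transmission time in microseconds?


Given: packet = 1024 bytes, bandwidth = 1 Mbps
Packet in bits = 1024 * 8 = 8192 bits
Bandwidth = 1 * 10^6 = 1000000 bps
Time = 8192 / 1000000 seconds
Time in us = 8192 * 10^6 / 1000000 = 8192

8192


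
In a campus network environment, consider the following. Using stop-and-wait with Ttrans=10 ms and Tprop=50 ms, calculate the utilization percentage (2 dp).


Given: Ttrans = 10 ms, Tprop = 50 ms
RTT = 2 * Tprop = 2 * 50 = 100 ms
U = Ttrans / (Ttrans + RTT)
U = 10 / (10 + 100)
U = 10 / 110 = 0.090909
U% = 9.09%

9.09


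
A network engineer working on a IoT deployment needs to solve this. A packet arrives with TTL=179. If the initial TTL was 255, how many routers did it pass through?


Given: initial TTL = 255, received TTL = 179
Hops = initial TTL - received TTL
Hops = 255 - 179 = 76

76


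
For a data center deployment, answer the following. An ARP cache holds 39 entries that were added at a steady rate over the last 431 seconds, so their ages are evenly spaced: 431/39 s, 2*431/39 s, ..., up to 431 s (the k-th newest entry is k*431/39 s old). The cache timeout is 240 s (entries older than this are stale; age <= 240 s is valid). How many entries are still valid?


Ages are k * 431/39 s for k = 1..39 (spacing = 11.0513 s).
Entry k is valid iff k * 431/39 <= 240 iff k <= 39 * 240 / 431 = 21.7169
n_valid = floor(21.7169) = 21
(n_stale = 39 - 21 = 18)

21


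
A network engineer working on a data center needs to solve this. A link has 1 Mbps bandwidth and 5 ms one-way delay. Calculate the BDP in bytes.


Given: bandwidth = 1 Mbps, delay = 5 ms
BDP in bits = 1 * 10^6 * 5 / 1000
BDP in bits = 5000
BDP in bytes = 5000 / 8 = 625

625


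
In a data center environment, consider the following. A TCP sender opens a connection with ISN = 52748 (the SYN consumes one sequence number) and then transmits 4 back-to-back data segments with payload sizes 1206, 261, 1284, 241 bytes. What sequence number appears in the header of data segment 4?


The SYN occupies sequence number ISN = 52748, so the first data byte is ISN + 1 = 52749.
SEQ of data segment i = (ISN + 1) + sum of payload sizes of segments 1..i-1.
Segment 1: SEQ = 52749, payload = 1206 bytes
Segment 2: SEQ = 53955, payload = 261 bytes
Segment 3: SEQ = 54216, payload = 1284 bytes
Segment 4: SEQ = 55500, payload = 241 bytes
SEQ of segment 4 = 52749 + 1206 + 261 + 1284 = 55500

55500


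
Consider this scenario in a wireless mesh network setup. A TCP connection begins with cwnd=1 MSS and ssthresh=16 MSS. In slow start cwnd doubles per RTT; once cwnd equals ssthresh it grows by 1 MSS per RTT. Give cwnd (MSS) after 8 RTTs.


RTT 0: cwnd = 1 MSS (initial)
RTT 1: cwnd = 2 MSS (slow start, doubled)
RTT 2: cwnd = 4 MSS (slow start, doubled)
RTT 3: cwnd = 8 MSS (slow start, doubled)
RTT 4: cwnd = 16 MSS (slow start, doubled)
RTT 5: cwnd = 17 MSS (congestion avoidance, +1)
RTT 6: cwnd = 18 MSS (congestion avoidance, +1)
RTT 7: cwnd = 19 MSS (congestion avoidance, +1)
RTT 8: cwnd = 20 MSS (congestion avoidance, +1)

20


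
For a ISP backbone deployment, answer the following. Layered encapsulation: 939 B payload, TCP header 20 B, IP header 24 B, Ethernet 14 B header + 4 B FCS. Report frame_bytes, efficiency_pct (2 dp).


TCP segment = 939 + 20 = 959 B
IP packet = 959 + 24 = 983 B
Ethernet frame = 983 + 14 + 4 = 1001 B
Efficiency = app / frame = 939 / 1001 = 0.938062 = 93.8062% -> 93.81% (2 dp)

1001, 93.81


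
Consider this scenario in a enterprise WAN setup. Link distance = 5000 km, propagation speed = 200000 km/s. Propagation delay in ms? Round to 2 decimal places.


Given: distance = 5000 km, speed = 200000 km/s
Delay = distance / speed = 5000 / 200000 seconds
Delay in ms = 5000 * 1000 / 200000
Delay = 25.0000 ms
Rounded to 2 dp = 25.00 ms

25.00


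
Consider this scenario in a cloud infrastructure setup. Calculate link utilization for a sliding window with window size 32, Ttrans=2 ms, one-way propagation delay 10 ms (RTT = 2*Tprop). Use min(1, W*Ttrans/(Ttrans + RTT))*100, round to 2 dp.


Given: W = 32, Ttrans = 2 ms, RTT = 20 ms (= 2 * Tprop, Tprop = 10 ms)
Cycle time = Ttrans + RTT = 2 + 20 = 22 ms (first packet sent until its ACK returns)
W * Ttrans = 32 * 2 = 64 ms of sending per cycle
W * Ttrans / (Ttrans + RTT) = 64 / 22 = 2.909091
U = min(1, 2.909091) = 1.000000
U% = 100.00%

100.00


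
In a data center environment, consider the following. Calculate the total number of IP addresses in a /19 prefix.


Given: CIDR prefix /19
Host bits = 32 - 19 = 13
Total addresses = 2^13 = 8192

8192


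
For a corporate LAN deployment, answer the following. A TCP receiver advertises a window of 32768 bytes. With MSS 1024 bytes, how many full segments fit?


Given: RWND = 32768 bytes, MSS = 1024 bytes
Full segments = floor(RWND / MSS)
Full segments = floor(32768 / 1024)
Full segments = floor(32.0) = 32

32


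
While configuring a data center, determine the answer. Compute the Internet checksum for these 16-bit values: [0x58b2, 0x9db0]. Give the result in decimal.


Given words: [0x58b2, 0x9db0]
Step 1: Sum all words
Raw sum = 22706 + 40368 = 63074
One's complement = ~63074 & 0xFFFF = 2461

2461


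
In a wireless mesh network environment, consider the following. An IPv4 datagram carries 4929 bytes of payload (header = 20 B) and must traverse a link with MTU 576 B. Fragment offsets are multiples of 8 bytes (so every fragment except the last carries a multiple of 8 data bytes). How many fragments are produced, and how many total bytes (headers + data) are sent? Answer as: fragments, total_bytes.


Max data per non-final fragment = floor((MTU - header)/8)*8 = floor((576 - 20)/8)*8 = floor(556/8)*8 = 552 B
Final fragment needs no 8-byte alignment: it can carry up to MTU - header = 556 B
Non-final fragments needed = ceil((payload - 556) / 552) = ceil(4373/552) = ceil(7.9221) = 8
Number of fragments = 8 + 1 = 9
Fragment sizes (data): 8 * 552 B + 513 B (last, 513 <= 556 OK)
Total bytes sent = payload + n_frags * header = 4929 + 9*20 = 4929 + 180 = 5109 B

9, 5109
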